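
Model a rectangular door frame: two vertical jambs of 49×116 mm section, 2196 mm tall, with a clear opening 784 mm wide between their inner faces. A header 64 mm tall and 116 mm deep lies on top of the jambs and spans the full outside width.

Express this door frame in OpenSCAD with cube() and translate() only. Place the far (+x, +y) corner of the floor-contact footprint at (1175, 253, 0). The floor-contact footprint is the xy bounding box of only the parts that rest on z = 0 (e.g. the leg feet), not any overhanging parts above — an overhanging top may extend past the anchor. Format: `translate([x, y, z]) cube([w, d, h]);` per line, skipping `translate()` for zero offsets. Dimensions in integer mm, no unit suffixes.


translate([293, 137, 0]) cube([49, 116, 2196]);
translate([1126, 137, 0]) cube([49, 116, 2196]);
translate([293, 137, 2196]) cube([882, 116, 64]);


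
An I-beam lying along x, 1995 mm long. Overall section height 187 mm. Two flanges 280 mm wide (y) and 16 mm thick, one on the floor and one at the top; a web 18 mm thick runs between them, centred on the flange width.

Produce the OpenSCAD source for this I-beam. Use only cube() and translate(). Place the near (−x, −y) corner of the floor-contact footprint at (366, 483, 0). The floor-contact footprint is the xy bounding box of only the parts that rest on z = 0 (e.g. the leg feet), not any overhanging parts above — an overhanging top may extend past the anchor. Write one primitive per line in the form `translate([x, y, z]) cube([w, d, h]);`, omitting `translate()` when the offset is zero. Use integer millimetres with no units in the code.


translate([366, 483, 0]) cube([1995, 280, 16]);
translate([366, 614, 16]) cube([1995, 18, 155]);
translate([366, 483, 171]) cube([1995, 280, 16]);


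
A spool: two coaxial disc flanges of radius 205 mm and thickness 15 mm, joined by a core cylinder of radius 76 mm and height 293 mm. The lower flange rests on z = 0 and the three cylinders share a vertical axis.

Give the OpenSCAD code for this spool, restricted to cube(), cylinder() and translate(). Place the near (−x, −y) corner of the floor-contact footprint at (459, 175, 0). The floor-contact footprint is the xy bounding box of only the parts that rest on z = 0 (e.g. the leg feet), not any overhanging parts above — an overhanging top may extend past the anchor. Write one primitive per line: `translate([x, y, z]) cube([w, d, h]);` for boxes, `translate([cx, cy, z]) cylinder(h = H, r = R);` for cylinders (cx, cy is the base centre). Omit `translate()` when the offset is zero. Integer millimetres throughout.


translate([664, 380, 0]) cylinder(h = 15, r = 205);
translate([664, 380, 15]) cylinder(h = 293, r = 76);
translate([664, 380, 308]) cylinder(h = 15, r = 205);


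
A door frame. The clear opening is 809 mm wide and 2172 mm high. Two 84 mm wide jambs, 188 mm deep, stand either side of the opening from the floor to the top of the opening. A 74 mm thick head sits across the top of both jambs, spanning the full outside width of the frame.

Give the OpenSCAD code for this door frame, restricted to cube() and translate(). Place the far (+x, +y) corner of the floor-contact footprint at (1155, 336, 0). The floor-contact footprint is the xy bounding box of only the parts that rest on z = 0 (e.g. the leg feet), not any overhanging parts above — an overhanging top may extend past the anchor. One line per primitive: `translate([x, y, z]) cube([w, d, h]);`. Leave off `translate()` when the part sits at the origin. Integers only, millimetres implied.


translate([178, 148, 0]) cube([84, 188, 2172]);
translate([1071, 148, 0]) cube([84, 188, 2172]);
translate([178, 148, 2172]) cube([977, 188, 74]);


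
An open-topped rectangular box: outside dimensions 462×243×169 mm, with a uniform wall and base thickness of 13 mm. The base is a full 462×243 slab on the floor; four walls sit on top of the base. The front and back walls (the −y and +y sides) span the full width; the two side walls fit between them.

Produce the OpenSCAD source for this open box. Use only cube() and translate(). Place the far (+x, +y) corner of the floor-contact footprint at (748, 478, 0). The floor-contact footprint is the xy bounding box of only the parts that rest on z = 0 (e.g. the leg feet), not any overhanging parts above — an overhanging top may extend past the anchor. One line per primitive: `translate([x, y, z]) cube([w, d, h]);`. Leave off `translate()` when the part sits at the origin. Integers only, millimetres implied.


translate([286, 235, 0]) cube([462, 243, 13]);
translate([286, 235, 13]) cube([462, 13, 156]);
translate([286, 465, 13]) cube([462, 13, 156]);
translate([286, 248, 13]) cube([13, 217, 156]);
translate([735, 248, 13]) cube([13, 217, 156]);


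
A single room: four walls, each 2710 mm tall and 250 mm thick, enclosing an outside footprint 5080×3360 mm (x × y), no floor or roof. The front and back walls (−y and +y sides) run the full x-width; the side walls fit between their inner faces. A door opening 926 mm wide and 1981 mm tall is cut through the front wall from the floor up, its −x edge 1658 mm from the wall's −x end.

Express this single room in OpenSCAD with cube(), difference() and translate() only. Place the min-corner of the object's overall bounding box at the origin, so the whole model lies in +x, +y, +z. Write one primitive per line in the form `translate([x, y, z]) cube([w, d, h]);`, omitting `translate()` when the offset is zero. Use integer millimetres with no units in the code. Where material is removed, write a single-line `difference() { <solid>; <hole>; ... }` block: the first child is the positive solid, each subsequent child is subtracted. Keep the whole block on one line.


difference() { cube([5080, 250, 2710]); translate([1658, 0, 0]) cube([926, 250, 1981]); }
translate([0, 3110, 0]) cube([5080, 250, 2710]);
translate([0, 250, 0]) cube([250, 2860, 2710]);
translate([4830, 250, 0]) cube([250, 2860, 2710]);


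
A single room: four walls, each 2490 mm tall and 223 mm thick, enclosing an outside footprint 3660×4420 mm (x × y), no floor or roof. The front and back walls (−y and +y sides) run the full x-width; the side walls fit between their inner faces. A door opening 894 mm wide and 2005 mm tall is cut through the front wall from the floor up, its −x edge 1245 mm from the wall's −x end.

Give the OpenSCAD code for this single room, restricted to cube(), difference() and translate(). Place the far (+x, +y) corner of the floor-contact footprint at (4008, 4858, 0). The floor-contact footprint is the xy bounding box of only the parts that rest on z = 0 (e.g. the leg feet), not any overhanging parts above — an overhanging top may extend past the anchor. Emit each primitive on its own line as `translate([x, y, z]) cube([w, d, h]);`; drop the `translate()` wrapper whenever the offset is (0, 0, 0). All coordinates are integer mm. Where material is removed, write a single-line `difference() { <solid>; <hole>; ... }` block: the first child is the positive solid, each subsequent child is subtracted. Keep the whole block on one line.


difference() { translate([348, 438, 0]) cube([3660, 223, 2490]); translate([1593, 438, 0]) cube([894, 223, 2005]); }
translate([348, 4635, 0]) cube([3660, 223, 2490]);
translate([348, 661, 0]) cube([223, 3974, 2490]);
translate([3785, 661, 0]) cube([223, 3974, 2490]);


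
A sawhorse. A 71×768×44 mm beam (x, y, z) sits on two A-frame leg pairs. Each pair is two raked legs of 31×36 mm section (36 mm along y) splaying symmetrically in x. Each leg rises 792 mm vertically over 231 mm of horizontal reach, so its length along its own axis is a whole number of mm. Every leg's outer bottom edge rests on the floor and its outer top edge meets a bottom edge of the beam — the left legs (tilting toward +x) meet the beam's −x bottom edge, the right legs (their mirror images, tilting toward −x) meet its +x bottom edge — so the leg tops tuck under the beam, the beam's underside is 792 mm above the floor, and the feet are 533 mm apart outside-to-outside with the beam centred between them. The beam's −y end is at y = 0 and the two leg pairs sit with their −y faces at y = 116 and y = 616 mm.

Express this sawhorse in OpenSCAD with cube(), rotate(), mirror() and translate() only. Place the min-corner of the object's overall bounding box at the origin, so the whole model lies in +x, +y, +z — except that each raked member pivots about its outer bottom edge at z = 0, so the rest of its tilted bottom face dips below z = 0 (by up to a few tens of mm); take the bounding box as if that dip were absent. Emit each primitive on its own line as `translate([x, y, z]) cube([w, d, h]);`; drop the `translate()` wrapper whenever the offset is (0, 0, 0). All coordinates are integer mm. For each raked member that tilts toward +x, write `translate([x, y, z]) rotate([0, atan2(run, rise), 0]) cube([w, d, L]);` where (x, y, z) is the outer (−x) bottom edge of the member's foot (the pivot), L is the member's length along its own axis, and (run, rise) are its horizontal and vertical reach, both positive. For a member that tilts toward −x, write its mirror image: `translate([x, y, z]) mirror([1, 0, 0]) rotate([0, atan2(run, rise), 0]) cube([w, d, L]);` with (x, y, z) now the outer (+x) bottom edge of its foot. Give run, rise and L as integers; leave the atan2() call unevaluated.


translate([231, 0, 792]) cube([71, 768, 44]);
translate([0, 116, 0]) rotate([0, atan2(231, 792), 0]) cube([31, 36, 825]);
translate([533, 116, 0]) mirror([1, 0, 0]) rotate([0, atan2(231, 792), 0]) cube([31, 36, 825]);
translate([0, 616, 0]) rotate([0, atan2(231, 792), 0]) cube([31, 36, 825]);
translate([533, 616, 0]) mirror([1, 0, 0]) rotate([0, atan2(231, 792), 0]) cube([31, 36, 825]);


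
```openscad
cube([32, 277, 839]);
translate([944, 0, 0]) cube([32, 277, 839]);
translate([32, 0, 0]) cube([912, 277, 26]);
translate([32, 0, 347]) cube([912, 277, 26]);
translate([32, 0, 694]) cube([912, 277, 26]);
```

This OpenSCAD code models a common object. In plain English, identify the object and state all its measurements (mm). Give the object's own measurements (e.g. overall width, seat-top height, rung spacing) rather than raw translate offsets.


An open bookshelf. Two side panels, each 32 mm thick, 277 mm deep and 839 mm tall, stand 976 mm apart (outside-to-outside). Between them sit 3 shelves, each 26 mm thick and 277 mm deep, spanning the full gap between the sides. The bottom shelf rests on the floor (its underside at z = 0) and the clear gap between one shelf's top and the next shelf's underside is 321 mm.


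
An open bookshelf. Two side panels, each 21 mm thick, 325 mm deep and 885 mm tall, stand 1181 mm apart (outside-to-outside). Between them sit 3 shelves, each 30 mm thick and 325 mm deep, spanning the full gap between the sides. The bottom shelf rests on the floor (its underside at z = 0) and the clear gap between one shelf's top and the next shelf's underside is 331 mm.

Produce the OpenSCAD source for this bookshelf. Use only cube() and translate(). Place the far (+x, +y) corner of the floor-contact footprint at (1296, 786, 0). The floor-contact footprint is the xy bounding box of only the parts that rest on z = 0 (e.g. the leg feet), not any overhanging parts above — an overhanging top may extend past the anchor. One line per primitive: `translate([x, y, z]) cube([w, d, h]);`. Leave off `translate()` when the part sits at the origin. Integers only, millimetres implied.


translate([115, 461, 0]) cube([21, 325, 885]);
translate([1275, 461, 0]) cube([21, 325, 885]);
translate([136, 461, 0]) cube([1139, 325, 30]);
translate([136, 461, 361]) cube([1139, 325, 30]);
translate([136, 461, 722]) cube([1139, 325, 30]);


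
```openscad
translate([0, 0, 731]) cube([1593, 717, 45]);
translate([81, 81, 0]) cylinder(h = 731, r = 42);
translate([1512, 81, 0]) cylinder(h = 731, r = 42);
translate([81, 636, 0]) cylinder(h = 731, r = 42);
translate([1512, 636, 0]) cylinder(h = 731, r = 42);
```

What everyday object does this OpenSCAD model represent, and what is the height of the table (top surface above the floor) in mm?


A table. The table height is 776 mm.

A 1593×717×45 slab sits at z = 731 on four Ø84 mm round legs — a table. The top surface is at 731 + 45 = 776 mm.


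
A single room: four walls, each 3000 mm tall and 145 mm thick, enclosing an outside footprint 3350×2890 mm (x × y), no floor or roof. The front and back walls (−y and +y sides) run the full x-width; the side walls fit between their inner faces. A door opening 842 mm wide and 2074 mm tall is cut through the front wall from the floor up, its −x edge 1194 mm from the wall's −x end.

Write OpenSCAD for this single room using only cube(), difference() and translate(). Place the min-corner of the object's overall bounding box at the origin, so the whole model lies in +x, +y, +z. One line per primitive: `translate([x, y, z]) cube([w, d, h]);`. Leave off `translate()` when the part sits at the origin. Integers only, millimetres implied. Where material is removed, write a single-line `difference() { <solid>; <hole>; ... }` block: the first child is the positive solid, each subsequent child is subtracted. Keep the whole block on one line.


difference() { cube([3350, 145, 3000]); translate([1194, 0, 0]) cube([842, 145, 2074]); }
translate([0, 2745, 0]) cube([3350, 145, 3000]);
translate([0, 145, 0]) cube([145, 2600, 3000]);
translate([3205, 145, 0]) cube([145, 2600, 3000]);


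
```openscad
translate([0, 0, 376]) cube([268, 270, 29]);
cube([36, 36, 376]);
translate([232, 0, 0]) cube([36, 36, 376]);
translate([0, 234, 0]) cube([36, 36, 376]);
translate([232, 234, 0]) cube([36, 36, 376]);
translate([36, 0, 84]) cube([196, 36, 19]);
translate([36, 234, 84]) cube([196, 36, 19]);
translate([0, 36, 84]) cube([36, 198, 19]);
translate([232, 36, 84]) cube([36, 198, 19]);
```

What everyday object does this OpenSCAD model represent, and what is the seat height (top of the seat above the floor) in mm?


A stool. The seat height is 405 mm.

A 268×270×29 slab at z = 376 on four corner posts — a stool. The seat top is 376 + 29 = 405 mm.


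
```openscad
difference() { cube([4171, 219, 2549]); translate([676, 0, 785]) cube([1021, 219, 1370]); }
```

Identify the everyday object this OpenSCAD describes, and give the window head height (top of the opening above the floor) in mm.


A wall with a window opening. The window head height is 2155 mm.

A wall with a rectangular opening subtracted — a window. Sill at z = 785, opening 1370 mm tall, so the head is at 785 + 1370 = 2155 mm.


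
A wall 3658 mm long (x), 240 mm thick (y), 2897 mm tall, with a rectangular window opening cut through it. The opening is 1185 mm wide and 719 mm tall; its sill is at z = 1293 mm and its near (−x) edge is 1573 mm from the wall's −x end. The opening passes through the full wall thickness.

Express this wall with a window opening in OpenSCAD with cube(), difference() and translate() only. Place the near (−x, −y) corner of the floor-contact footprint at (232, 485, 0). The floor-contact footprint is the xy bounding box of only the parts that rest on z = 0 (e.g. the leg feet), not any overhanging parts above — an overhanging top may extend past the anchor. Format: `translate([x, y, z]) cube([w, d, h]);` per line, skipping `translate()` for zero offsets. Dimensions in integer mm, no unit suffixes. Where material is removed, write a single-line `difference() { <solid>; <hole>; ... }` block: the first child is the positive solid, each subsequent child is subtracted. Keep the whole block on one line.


difference() { translate([232, 485, 0]) cube([3658, 240, 2897]); translate([1805, 485, 1293]) cube([1185, 240, 719]); }


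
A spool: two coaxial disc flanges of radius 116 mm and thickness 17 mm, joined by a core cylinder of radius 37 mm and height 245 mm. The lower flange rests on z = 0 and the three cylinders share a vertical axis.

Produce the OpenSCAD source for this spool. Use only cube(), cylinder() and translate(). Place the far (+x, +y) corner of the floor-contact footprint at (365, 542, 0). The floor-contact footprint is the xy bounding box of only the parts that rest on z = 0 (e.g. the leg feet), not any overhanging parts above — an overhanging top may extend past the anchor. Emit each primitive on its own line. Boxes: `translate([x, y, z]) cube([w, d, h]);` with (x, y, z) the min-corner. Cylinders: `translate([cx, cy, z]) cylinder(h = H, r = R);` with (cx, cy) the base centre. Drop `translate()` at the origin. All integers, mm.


translate([249, 426, 0]) cylinder(h = 17, r = 116);
translate([249, 426, 17]) cylinder(h = 245, r = 37);
translate([249, 426, 262]) cylinder(h = 17, r = 116);


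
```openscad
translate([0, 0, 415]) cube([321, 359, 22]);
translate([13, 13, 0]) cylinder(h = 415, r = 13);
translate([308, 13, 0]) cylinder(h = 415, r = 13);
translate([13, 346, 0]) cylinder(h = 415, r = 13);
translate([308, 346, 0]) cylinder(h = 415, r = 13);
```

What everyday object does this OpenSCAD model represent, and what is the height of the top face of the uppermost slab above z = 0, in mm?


A stool. The seat height is 437 mm.

A 321×359×22 slab at z = 415 on four corner cylinders — a stool. The seat top is 415 + 22 = 437 mm.


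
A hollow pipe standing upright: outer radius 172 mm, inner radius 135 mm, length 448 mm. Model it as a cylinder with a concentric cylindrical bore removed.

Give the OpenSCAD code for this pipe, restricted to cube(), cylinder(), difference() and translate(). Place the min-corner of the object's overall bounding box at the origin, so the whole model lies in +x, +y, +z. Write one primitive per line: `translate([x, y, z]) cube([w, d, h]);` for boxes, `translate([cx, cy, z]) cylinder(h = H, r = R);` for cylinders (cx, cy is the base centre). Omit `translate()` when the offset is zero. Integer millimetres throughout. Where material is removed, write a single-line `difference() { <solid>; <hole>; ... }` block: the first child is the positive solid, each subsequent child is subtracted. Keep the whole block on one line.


difference() { translate([172, 172, 0]) cylinder(h = 448, r = 172); translate([172, 172, 0]) cylinder(h = 448, r = 135); }


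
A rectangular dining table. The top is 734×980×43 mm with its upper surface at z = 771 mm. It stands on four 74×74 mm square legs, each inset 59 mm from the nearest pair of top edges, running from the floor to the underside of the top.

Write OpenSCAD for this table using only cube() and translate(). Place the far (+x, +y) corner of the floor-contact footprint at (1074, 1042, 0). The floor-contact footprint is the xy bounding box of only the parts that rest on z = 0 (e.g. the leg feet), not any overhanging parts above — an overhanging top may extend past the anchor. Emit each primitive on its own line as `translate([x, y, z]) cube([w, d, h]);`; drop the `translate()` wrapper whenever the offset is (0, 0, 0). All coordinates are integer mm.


translate([399, 121, 728]) cube([734, 980, 43]);
translate([458, 180, 0]) cube([74, 74, 728]);
translate([1000, 180, 0]) cube([74, 74, 728]);
translate([458, 968, 0]) cube([74, 74, 728]);
translate([1000, 968, 0]) cube([74, 74, 728]);


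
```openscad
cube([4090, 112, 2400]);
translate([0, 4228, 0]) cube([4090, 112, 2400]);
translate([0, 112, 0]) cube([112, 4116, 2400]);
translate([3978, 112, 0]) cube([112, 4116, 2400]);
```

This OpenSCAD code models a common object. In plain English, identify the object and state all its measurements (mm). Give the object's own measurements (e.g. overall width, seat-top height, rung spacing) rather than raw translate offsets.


The wall frame of a small rectangular building: four walls, each 2400 mm tall and 112 mm thick, enclosing a footprint 4090 mm (x) by 4340 mm (y) outside-to-outside, with no floor or roof. The front and back walls (the −y and +y sides) span the full width; the two side walls fit between them.


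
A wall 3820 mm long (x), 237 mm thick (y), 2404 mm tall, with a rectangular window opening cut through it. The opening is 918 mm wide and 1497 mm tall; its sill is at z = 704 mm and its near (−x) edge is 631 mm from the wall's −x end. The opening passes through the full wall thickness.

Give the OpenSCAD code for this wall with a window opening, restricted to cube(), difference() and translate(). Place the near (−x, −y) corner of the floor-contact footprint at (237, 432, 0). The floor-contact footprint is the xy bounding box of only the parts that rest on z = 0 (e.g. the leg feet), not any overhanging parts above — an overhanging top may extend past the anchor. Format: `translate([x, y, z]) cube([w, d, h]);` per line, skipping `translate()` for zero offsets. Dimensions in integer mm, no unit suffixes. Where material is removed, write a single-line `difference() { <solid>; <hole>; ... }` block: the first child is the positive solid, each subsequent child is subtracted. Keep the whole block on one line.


difference() { translate([237, 432, 0]) cube([3820, 237, 2404]); translate([868, 432, 704]) cube([918, 237, 1497]); }


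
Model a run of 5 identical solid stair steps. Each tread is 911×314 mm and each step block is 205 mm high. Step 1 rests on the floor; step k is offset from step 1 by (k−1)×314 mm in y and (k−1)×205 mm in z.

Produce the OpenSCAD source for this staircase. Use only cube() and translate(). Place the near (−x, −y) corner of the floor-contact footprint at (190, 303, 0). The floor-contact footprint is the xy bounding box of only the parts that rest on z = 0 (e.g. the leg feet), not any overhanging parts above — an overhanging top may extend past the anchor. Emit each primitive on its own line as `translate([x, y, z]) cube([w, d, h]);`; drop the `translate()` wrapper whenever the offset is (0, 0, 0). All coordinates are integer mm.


translate([190, 303, 0]) cube([911, 314, 205]);
translate([190, 617, 205]) cube([911, 314, 205]);
translate([190, 931, 410]) cube([911, 314, 205]);
translate([190, 1245, 615]) cube([911, 314, 205]);
translate([190, 1559, 820]) cube([911, 314, 205]);


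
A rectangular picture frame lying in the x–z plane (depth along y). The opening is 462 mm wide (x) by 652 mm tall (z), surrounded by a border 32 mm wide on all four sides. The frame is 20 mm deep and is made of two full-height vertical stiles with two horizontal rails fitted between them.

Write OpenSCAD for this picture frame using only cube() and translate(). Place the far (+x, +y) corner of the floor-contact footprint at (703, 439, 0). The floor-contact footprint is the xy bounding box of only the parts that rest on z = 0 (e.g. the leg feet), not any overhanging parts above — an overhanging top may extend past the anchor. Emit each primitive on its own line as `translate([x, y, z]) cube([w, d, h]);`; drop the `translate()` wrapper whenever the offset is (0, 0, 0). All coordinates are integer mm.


translate([177, 419, 0]) cube([32, 20, 716]);
translate([671, 419, 0]) cube([32, 20, 716]);
translate([209, 419, 0]) cube([462, 20, 32]);
translate([209, 419, 684]) cube([462, 20, 32]);


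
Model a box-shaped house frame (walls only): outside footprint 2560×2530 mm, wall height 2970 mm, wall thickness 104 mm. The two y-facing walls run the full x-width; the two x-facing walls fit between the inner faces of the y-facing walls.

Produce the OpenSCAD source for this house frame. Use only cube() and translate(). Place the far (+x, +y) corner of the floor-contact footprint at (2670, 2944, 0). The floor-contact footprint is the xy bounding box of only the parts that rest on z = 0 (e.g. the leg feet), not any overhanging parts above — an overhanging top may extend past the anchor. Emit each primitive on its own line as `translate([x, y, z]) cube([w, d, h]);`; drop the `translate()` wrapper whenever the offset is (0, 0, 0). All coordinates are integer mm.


translate([110, 414, 0]) cube([2560, 104, 2970]);
translate([110, 2840, 0]) cube([2560, 104, 2970]);
translate([110, 518, 0]) cube([104, 2322, 2970]);
translate([2566, 518, 0]) cube([104, 2322, 2970]);


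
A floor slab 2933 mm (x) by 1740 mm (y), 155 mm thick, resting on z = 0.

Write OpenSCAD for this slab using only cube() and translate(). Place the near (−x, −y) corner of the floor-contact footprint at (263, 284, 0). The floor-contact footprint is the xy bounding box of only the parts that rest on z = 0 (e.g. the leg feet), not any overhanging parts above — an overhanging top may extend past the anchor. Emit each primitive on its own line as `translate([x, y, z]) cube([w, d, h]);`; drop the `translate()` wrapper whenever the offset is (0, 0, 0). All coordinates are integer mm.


translate([263, 284, 0]) cube([2933, 1740, 155]);


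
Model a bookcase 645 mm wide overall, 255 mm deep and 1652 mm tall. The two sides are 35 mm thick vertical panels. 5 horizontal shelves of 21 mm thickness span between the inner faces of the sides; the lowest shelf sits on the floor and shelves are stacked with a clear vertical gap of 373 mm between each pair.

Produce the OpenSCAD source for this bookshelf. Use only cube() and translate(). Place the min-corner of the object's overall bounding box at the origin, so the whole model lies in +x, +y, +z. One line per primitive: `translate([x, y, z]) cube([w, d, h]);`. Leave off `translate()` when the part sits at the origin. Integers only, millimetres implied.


cube([35, 255, 1652]);
translate([610, 0, 0]) cube([35, 255, 1652]);
translate([35, 0, 0]) cube([575, 255, 21]);
translate([35, 0, 394]) cube([575, 255, 21]);
translate([35, 0, 788]) cube([575, 255, 21]);
translate([35, 0, 1182]) cube([575, 255, 21]);
translate([35, 0, 1576]) cube([575, 255, 21]);


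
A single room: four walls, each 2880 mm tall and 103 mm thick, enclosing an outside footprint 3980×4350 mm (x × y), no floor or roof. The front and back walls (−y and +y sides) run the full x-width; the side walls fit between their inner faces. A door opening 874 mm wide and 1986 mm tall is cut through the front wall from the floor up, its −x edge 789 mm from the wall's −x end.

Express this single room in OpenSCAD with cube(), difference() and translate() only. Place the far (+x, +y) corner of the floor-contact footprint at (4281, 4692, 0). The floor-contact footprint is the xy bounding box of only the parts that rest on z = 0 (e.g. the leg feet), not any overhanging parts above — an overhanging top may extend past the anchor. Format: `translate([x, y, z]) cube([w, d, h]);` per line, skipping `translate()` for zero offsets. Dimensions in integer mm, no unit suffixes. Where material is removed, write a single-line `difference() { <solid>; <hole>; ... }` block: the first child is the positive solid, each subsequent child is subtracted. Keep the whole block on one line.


difference() { translate([301, 342, 0]) cube([3980, 103, 2880]); translate([1090, 342, 0]) cube([874, 103, 1986]); }
translate([301, 4589, 0]) cube([3980, 103, 2880]);
translate([301, 445, 0]) cube([103, 4144, 2880]);
translate([4178, 445, 0]) cube([103, 4144, 2880]);


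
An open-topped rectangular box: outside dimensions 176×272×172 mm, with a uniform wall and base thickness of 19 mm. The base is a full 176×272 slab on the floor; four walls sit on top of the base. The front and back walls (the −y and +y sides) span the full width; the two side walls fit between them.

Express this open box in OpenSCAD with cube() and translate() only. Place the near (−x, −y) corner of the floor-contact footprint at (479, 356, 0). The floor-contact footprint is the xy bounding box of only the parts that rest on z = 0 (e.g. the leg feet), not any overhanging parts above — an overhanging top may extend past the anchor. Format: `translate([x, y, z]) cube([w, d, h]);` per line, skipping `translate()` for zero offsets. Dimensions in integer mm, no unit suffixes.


translate([479, 356, 0]) cube([176, 272, 19]);
translate([479, 356, 19]) cube([176, 19, 153]);
translate([479, 609, 19]) cube([176, 19, 153]);
translate([479, 375, 19]) cube([19, 234, 153]);
translate([636, 375, 19]) cube([19, 234, 153]);


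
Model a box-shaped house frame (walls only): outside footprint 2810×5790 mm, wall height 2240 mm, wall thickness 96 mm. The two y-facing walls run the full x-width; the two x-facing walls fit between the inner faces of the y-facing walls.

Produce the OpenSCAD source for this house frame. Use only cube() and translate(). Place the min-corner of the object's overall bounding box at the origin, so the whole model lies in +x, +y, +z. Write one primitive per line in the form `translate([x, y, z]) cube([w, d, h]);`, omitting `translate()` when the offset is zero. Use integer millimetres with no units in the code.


cube([2810, 96, 2240]);
translate([0, 5694, 0]) cube([2810, 96, 2240]);
translate([0, 96, 0]) cube([96, 5598, 2240]);
translate([2714, 96, 0]) cube([96, 5598, 2240]);


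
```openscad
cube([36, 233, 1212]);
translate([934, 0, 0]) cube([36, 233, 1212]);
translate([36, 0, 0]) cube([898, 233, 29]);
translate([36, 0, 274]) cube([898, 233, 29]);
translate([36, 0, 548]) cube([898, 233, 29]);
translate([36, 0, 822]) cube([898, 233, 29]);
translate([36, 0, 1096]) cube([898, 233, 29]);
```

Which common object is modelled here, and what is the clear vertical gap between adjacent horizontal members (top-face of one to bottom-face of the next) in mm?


A bookshelf. The clear shelf gap is 245 mm.

Two tall side panels with 5 horizontal boards between them — a bookshelf. The first two shelf undersides are at z = 0 and z = 274; with shelf thickness 29, the clear gap is 274 − 0 − 29 = 245 mm.


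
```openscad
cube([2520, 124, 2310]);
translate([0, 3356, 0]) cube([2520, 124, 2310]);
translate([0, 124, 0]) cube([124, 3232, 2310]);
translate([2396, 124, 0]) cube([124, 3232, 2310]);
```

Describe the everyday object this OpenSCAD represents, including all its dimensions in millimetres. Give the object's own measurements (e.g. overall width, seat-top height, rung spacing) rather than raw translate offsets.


The wall frame of a small rectangular building: four walls, each 2310 mm tall and 124 mm thick, enclosing a footprint 2520 mm (x) by 3480 mm (y) outside-to-outside, with no floor or roof. The front and back walls (the −y and +y sides) span the full width; the two side walls fit between them.


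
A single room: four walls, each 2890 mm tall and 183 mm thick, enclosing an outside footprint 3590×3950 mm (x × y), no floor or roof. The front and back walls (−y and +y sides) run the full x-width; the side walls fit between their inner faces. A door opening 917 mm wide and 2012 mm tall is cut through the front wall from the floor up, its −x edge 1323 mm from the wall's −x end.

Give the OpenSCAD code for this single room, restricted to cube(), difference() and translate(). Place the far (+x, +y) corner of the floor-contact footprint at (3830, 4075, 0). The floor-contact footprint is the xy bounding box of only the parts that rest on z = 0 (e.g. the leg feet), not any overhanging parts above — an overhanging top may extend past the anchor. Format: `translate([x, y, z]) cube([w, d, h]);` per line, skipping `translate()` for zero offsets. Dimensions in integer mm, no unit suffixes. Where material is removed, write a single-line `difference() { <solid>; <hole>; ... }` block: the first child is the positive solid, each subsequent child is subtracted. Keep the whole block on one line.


difference() { translate([240, 125, 0]) cube([3590, 183, 2890]); translate([1563, 125, 0]) cube([917, 183, 2012]); }
translate([240, 3892, 0]) cube([3590, 183, 2890]);
translate([240, 308, 0]) cube([183, 3584, 2890]);
translate([3647, 308, 0]) cube([183, 3584, 2890]);


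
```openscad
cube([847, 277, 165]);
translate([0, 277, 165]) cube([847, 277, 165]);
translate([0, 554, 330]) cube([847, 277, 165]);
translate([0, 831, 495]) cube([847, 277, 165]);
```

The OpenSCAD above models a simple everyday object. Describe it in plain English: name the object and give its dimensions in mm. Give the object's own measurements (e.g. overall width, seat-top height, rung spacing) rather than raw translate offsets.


A straight staircase of 4 solid steps. Each step is 847 mm wide (x), 277 mm deep (y, the going) and 165 mm tall (the rise). The first step rests on the floor; each subsequent step sits one going further in +y and one rise higher in +z, directly behind and above the previous step with no overlap.


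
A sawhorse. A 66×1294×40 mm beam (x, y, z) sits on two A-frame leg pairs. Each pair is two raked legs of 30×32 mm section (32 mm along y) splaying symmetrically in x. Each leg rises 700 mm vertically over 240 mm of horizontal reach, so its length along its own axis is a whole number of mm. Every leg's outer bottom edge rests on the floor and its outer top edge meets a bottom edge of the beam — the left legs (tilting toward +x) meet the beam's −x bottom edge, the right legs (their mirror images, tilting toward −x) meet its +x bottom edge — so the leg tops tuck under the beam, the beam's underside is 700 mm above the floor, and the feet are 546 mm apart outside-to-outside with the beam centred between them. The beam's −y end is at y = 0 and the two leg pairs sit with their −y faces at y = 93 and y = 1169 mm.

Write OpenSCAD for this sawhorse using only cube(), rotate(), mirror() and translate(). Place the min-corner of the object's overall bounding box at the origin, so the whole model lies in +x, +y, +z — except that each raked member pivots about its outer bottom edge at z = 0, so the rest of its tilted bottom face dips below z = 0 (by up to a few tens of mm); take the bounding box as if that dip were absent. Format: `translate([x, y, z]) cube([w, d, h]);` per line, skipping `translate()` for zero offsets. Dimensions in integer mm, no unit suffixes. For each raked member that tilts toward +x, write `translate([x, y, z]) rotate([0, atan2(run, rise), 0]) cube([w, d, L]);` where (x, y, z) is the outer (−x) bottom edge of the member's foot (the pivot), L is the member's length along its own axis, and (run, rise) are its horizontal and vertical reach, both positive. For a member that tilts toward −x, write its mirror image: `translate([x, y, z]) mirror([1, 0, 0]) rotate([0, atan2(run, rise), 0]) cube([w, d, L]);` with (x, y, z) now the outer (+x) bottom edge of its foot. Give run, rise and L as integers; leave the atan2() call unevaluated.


translate([240, 0, 700]) cube([66, 1294, 40]);
translate([0, 93, 0]) rotate([0, atan2(240, 700), 0]) cube([30, 32, 740]);
translate([546, 93, 0]) mirror([1, 0, 0]) rotate([0, atan2(240, 700), 0]) cube([30, 32, 740]);
translate([0, 1169, 0]) rotate([0, atan2(240, 700), 0]) cube([30, 32, 740]);
translate([546, 1169, 0]) mirror([1, 0, 0]) rotate([0, atan2(240, 700), 0]) cube([30, 32, 740]);


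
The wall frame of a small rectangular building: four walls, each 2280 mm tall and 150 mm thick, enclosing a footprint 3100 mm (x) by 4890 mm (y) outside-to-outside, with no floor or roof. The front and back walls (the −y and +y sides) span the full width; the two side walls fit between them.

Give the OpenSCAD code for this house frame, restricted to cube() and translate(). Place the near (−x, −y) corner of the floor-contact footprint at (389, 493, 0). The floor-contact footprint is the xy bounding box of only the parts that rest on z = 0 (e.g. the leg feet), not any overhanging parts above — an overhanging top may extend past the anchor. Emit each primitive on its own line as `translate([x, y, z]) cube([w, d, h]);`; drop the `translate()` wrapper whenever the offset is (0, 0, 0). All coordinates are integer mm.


translate([389, 493, 0]) cube([3100, 150, 2280]);
translate([389, 5233, 0]) cube([3100, 150, 2280]);
translate([389, 643, 0]) cube([150, 4590, 2280]);
translate([3339, 643, 0]) cube([150, 4590, 2280]);


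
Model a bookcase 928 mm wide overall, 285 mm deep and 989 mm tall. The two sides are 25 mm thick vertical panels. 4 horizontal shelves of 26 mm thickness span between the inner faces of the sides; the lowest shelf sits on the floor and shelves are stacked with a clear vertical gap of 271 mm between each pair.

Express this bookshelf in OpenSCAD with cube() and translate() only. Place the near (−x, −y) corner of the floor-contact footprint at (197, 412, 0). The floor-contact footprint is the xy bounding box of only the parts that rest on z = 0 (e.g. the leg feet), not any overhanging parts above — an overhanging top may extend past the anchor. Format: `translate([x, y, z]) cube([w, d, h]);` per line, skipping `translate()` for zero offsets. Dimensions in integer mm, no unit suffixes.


translate([197, 412, 0]) cube([25, 285, 989]);
translate([1100, 412, 0]) cube([25, 285, 989]);
translate([222, 412, 0]) cube([878, 285, 26]);
translate([222, 412, 297]) cube([878, 285, 26]);
translate([222, 412, 594]) cube([878, 285, 26]);
translate([222, 412, 891]) cube([878, 285, 26]);


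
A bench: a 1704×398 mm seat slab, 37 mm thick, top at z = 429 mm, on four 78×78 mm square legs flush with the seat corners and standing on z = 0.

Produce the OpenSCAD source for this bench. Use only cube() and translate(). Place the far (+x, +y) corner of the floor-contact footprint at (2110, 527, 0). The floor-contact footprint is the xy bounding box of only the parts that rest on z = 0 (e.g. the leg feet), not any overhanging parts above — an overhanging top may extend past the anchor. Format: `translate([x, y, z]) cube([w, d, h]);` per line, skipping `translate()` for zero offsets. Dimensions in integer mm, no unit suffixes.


translate([406, 129, 392]) cube([1704, 398, 37]);
translate([406, 129, 0]) cube([78, 78, 392]);
translate([406, 449, 0]) cube([78, 78, 392]);
translate([2032, 129, 0]) cube([78, 78, 392]);
translate([2032, 449, 0]) cube([78, 78, 392]);


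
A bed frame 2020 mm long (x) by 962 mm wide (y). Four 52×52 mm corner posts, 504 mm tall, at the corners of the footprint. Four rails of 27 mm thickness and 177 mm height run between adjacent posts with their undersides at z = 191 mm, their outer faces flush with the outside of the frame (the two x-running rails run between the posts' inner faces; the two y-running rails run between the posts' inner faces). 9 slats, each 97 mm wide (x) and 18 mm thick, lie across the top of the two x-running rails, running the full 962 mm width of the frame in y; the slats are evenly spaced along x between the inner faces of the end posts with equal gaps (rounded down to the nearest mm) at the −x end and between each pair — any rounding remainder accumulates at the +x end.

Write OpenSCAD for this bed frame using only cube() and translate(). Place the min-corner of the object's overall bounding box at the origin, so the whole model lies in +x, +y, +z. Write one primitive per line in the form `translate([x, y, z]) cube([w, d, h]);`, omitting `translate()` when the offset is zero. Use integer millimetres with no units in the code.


cube([52, 52, 504]);
translate([0, 910, 0]) cube([52, 52, 504]);
translate([1968, 0, 0]) cube([52, 52, 504]);
translate([1968, 910, 0]) cube([52, 52, 504]);
translate([52, 0, 191]) cube([1916, 27, 177]);
translate([52, 935, 191]) cube([1916, 27, 177]);
translate([0, 52, 191]) cube([27, 858, 177]);
translate([1993, 52, 191]) cube([27, 858, 177]);
translate([156, 0, 368]) cube([97, 962, 18]);
translate([357, 0, 368]) cube([97, 962, 18]);
translate([558, 0, 368]) cube([97, 962, 18]);
translate([759, 0, 368]) cube([97, 962, 18]);
translate([960, 0, 368]) cube([97, 962, 18]);
translate([1161, 0, 368]) cube([97, 962, 18]);
translate([1362, 0, 368]) cube([97, 962, 18]);
translate([1563, 0, 368]) cube([97, 962, 18]);
translate([1764, 0, 368]) cube([97, 962, 18]);


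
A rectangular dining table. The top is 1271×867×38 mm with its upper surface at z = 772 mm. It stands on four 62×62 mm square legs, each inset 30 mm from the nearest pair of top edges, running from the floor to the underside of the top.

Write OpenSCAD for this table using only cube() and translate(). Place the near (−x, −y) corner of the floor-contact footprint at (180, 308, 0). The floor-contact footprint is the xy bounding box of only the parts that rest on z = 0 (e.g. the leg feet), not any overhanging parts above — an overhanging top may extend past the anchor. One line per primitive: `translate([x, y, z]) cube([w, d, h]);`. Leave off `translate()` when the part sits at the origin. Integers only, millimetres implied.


translate([150, 278, 734]) cube([1271, 867, 38]);
translate([180, 308, 0]) cube([62, 62, 734]);
translate([1329, 308, 0]) cube([62, 62, 734]);
translate([180, 1053, 0]) cube([62, 62, 734]);
translate([1329, 1053, 0]) cube([62, 62, 734]);
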